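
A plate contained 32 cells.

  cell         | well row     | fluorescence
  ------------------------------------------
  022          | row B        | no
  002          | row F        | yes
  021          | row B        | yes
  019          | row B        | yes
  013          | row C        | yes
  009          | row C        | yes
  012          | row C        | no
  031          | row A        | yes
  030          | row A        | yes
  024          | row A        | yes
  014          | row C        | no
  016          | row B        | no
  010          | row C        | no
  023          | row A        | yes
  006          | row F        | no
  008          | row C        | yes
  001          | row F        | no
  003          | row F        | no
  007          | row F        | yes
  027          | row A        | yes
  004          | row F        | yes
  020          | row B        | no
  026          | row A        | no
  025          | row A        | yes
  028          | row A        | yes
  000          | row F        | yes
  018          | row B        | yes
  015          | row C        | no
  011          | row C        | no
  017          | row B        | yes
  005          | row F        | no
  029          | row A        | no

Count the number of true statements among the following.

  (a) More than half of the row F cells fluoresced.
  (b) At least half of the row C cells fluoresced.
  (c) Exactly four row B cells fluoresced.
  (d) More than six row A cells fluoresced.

2

(a) row F: |A| = 8, |A ∩ B| = 4; needs |A ∩ B| > |A ∖ B| — false.
(b) row C: |A| = 8, |A ∩ B| = 3; needs |A ∩ B| ≥ |A ∖ B| — false.
(c) row B: |A| = 7, |A ∩ B| = 4; needs |A ∩ B| = 4 — true.
(d) row A: |A| = 9, |A ∩ B| = 7; needs |A ∩ B| > 6 — true.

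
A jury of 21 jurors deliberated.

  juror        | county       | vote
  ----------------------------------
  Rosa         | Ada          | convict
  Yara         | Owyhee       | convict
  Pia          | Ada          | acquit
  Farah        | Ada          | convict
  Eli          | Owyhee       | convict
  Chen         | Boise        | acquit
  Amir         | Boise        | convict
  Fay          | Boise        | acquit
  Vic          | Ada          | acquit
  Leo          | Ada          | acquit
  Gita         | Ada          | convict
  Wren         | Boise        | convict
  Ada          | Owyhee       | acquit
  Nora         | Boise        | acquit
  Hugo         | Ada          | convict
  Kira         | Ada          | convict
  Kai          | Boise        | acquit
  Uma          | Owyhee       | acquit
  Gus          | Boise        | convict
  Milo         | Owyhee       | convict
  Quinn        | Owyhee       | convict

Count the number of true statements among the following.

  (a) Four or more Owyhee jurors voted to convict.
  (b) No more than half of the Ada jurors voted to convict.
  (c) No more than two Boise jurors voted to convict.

1

(a) Owyhee: |A| = 6, |A ∩ B| = 4; needs |A ∩ B| ≥ 4 — true.
(b) Ada: |A| = 8, |A ∩ B| = 5; needs |A ∩ B| ≤ |A ∖ B| — false.
(c) Boise: |A| = 7, |A ∩ B| = 3; needs |A ∩ B| ≤ 2 — false.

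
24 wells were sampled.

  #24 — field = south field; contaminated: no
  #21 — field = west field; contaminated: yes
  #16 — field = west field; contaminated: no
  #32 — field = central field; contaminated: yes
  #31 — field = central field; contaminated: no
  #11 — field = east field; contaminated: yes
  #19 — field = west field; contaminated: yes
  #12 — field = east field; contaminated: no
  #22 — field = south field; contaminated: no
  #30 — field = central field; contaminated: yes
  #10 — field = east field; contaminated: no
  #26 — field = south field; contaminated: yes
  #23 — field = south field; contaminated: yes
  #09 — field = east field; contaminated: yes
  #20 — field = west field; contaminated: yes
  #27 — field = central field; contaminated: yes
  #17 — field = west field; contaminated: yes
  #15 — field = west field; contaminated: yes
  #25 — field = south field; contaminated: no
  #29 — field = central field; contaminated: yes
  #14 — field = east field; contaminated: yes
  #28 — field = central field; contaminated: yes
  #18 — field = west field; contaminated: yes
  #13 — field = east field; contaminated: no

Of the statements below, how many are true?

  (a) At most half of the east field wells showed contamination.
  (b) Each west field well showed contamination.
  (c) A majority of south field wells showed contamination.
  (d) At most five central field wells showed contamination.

2

(a) east field: |A| = 6, |A ∩ B| = 3; needs |A ∩ B| ≤ |A ∖ B| — true.
(b) west field: |A| = 7, |A ∩ B| = 6; needs A ⊆ B, i.e. every element of A is in B (|A ∖ B| = 0) — false.
(c) south field: |A| = 5, |A ∩ B| = 2; needs |A ∩ B| > |A ∖ B| — false.
(d) central field: |A| = 6, |A ∩ B| = 5; needs |A ∩ B| ≤ 5 — true.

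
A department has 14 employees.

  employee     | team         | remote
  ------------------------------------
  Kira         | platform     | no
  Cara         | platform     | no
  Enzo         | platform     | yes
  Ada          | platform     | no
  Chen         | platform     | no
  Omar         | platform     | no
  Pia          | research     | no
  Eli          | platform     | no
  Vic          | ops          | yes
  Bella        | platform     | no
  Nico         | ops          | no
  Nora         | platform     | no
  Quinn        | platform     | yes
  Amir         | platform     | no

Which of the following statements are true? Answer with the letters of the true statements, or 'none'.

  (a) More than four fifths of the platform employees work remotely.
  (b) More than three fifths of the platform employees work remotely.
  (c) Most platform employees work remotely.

none

|A| = 11, |A ∩ B| = 2, |A ∖ B| = 9.
(a) |A ∩ B| / |A| > 4/5: fails.
(b) |A ∩ B| / |A| > 3/5: fails.
(c) |A ∩ B| > |A ∖ B|: fails.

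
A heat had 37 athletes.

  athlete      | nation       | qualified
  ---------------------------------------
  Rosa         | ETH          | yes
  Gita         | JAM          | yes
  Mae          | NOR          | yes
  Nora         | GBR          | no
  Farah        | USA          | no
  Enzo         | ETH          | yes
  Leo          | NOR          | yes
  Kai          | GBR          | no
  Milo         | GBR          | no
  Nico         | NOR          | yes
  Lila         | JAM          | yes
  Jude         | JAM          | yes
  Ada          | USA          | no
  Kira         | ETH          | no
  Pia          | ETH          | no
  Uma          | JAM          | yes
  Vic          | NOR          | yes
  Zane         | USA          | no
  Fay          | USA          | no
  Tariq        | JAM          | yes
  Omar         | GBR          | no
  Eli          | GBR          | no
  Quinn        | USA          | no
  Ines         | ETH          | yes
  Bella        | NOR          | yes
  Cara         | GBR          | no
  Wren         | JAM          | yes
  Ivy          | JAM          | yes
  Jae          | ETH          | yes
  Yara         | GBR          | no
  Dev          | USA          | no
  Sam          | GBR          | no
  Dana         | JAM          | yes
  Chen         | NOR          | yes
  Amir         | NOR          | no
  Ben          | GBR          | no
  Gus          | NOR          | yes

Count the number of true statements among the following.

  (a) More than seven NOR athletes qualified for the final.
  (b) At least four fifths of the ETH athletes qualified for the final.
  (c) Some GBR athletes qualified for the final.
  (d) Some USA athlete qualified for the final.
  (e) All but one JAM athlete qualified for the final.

0

(a) NOR: |A| = 8, |A ∩ B| = 7; needs |A ∩ B| > 7 — false.
(b) ETH: |A| = 6, |A ∩ B| = 4; needs |A ∩ B| / |A| ≥ 4/5 — false.
(c) GBR: |A| = 9, |A ∩ B| = 0; needs A ∩ B ≠ ∅ (|A ∩ B| ≥ 1) — false.
(d) USA: |A| = 6, |A ∩ B| = 0; needs A ∩ B ≠ ∅ (|A ∩ B| ≥ 1) — false.
(e) JAM: |A| = 8, |A ∩ B| = 8; needs |A ∖ B| = 1 — false.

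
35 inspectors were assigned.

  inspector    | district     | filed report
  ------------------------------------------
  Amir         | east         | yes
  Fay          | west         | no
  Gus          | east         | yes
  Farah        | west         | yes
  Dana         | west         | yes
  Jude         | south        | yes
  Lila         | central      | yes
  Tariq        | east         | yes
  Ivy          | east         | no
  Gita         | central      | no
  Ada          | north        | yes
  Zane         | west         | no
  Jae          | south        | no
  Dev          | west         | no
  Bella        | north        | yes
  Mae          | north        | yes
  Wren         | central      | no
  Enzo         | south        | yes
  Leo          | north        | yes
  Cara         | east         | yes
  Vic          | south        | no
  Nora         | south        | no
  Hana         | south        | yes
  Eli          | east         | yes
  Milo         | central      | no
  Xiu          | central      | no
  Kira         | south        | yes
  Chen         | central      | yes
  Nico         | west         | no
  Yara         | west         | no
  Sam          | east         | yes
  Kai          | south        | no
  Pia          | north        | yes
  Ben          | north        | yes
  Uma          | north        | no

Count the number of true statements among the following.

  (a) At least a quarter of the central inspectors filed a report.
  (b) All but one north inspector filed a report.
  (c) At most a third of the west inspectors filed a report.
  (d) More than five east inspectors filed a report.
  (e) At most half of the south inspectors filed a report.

(a) central: |A| = 6, |A ∩ B| = 2; needs |A ∩ B| / |A| ≥ 1/4 — true.
(b) north: |A| = 7, |A ∩ B| = 6; needs |A ∖ B| = 1 — true.
(c) west: |A| = 7, |A ∩ B| = 2; needs |A ∩ B| / |A| ≤ 1/3 — true.
(d) east: |A| = 7, |A ∩ B| = 6; needs |A ∩ B| > 5 — true.
(e) south: |A| = 8, |A ∩ B| = 4; needs |A ∩ B| ≤ |A ∖ B| — true.

5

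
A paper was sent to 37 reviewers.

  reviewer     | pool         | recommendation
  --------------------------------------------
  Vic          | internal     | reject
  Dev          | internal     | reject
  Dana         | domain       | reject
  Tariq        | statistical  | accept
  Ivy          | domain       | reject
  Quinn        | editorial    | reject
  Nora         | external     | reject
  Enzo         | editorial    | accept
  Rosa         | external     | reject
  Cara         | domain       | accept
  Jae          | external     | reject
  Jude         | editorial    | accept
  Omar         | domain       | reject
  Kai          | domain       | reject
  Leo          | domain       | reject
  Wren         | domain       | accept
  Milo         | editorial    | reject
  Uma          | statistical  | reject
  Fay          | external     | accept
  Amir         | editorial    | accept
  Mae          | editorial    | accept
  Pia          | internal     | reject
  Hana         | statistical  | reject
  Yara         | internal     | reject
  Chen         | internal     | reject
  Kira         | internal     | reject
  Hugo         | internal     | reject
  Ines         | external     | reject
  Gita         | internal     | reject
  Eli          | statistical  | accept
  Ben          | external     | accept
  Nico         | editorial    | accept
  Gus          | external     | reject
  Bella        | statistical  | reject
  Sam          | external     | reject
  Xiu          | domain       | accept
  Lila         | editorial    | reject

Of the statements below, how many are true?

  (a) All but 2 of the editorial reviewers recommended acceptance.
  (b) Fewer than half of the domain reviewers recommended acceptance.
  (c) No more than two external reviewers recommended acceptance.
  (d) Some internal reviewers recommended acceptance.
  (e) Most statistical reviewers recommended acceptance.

2

(a) editorial: |A| = 8, |A ∩ B| = 5; needs |A ∖ B| = 2 — false.
(b) domain: |A| = 8, |A ∩ B| = 3; needs |A ∩ B| < |A ∖ B| — true.
(c) external: |A| = 8, |A ∩ B| = 2; needs |A ∩ B| ≤ 2 — true.
(d) internal: |A| = 8, |A ∩ B| = 0; needs A ∩ B ≠ ∅ (|A ∩ B| ≥ 1) — false.
(e) statistical: |A| = 5, |A ∩ B| = 2; needs |A ∩ B| > |A ∖ B| — false.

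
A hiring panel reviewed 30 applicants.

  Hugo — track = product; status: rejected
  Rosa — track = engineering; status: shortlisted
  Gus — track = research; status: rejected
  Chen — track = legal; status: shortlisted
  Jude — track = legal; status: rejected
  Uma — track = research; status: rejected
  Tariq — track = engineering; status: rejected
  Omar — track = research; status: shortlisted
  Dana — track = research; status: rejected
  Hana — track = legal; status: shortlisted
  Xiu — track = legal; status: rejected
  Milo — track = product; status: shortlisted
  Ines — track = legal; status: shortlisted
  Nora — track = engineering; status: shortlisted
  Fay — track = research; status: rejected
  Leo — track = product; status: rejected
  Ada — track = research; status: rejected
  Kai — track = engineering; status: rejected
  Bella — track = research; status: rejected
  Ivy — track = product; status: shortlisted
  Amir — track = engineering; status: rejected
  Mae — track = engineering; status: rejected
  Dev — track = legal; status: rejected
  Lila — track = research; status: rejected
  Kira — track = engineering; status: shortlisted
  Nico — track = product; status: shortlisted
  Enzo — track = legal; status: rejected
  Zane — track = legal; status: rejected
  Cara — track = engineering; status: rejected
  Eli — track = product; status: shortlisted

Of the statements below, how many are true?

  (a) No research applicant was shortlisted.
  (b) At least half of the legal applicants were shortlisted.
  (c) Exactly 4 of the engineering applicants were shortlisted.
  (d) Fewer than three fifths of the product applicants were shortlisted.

0

(a) research: |A| = 8, |A ∩ B| = 1; needs A ∩ B = ∅ (|A ∩ B| = 0) — false.
(b) legal: |A| = 8, |A ∩ B| = 3; needs |A ∩ B| ≥ |A ∖ B| — false.
(c) engineering: |A| = 8, |A ∩ B| = 3; needs |A ∩ B| = 4 — false.
(d) product: |A| = 6, |A ∩ B| = 4; needs |A ∩ B| / |A| < 3/5 — false.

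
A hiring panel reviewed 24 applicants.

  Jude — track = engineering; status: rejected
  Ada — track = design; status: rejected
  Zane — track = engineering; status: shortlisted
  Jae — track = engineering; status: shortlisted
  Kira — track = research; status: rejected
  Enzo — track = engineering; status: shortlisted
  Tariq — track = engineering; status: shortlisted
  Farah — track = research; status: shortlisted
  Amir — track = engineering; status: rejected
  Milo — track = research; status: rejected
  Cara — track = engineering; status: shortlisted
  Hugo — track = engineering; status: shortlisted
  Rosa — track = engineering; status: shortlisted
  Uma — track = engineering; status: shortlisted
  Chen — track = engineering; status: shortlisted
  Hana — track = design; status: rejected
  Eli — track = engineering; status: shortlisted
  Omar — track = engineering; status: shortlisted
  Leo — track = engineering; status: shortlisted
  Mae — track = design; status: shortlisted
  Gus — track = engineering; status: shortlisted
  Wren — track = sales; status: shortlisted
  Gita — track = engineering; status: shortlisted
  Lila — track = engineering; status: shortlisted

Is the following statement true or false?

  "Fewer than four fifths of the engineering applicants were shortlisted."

'Fewer than four fifths of the engineering applicants were shortlisted' holds iff |A ∩ B| / |A| < 4/5.
|A| = 17, |A ∩ B| = 15, |A ∖ B| = 2.
|A ∩ B|/|A| = 15/17, so the statement is false.

False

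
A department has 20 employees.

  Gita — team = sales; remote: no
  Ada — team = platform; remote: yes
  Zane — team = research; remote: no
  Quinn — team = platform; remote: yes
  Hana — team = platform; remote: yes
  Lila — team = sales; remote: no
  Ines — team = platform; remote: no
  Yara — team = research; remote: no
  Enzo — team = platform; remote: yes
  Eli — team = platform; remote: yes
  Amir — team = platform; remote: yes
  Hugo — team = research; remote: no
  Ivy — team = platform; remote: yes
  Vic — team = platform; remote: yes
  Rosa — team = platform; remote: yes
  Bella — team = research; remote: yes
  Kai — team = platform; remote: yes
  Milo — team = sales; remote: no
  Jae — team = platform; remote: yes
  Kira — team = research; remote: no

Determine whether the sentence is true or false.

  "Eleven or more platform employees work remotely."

True

'Eleven or more platform employees work remotely' holds iff |A ∩ B| ≥ 11.
A (the restrictor) = {Ada, Quinn, Hana, Ines, Enzo, Eli, Amir, Ivy, Vic, Rosa, Kai, Jae}, |A| = 12.
A ∩ B = {Ada, Quinn, Hana, Enzo, Eli, Amir, Ivy, Vic, Rosa, Kai, Jae}, so |A ∩ B| = 11.
|A ∩ B| = 11, so the statement is true.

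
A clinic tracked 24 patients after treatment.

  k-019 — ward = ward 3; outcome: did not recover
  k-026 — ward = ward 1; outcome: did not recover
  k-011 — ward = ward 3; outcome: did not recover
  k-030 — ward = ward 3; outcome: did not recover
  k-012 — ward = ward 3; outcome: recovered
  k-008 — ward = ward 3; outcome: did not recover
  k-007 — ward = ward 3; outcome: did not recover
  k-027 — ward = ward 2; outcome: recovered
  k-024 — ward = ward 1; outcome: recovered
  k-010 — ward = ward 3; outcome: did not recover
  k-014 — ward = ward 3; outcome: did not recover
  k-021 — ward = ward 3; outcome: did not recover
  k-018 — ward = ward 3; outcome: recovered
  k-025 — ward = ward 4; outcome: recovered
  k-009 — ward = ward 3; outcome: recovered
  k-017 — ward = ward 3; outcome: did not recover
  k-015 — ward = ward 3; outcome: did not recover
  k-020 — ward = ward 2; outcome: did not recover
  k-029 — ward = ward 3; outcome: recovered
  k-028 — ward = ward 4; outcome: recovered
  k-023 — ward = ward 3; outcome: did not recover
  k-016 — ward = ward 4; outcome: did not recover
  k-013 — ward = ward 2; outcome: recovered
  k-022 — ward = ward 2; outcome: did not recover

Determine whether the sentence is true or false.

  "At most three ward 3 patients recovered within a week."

'At most three ward 3 patients recovered within a week' holds iff |A ∩ B| ≤ 3.
|A| = 15, |A ∩ B| = 4, |A ∖ B| = 11.
|A ∩ B| = 4, so the statement is false.

False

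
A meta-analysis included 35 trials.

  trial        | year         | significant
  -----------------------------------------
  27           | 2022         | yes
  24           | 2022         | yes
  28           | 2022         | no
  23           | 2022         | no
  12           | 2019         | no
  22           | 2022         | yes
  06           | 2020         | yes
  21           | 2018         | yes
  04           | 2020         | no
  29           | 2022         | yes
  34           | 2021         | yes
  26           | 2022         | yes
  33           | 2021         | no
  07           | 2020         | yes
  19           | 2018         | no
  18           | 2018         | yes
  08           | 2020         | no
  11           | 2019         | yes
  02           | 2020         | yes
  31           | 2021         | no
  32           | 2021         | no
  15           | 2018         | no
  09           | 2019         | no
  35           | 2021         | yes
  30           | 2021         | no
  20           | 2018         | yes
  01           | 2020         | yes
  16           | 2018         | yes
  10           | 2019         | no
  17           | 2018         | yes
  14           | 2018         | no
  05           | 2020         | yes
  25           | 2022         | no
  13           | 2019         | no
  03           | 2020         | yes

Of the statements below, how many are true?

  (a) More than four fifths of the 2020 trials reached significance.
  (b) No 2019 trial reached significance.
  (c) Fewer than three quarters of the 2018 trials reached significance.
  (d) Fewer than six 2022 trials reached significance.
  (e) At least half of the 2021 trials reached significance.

(a) 2020: |A| = 8, |A ∩ B| = 6; needs |A ∩ B| / |A| > 4/5 — false.
(b) 2019: |A| = 5, |A ∩ B| = 1; needs A ∩ B = ∅ (|A ∩ B| = 0) — false.
(c) 2018: |A| = 8, |A ∩ B| = 5; needs |A ∩ B| / |A| < 3/4 — true.
(d) 2022: |A| = 8, |A ∩ B| = 5; needs |A ∩ B| < 6 — true.
(e) 2021: |A| = 6, |A ∩ B| = 2; needs |A ∩ B| ≥ |A ∖ B| — false.

2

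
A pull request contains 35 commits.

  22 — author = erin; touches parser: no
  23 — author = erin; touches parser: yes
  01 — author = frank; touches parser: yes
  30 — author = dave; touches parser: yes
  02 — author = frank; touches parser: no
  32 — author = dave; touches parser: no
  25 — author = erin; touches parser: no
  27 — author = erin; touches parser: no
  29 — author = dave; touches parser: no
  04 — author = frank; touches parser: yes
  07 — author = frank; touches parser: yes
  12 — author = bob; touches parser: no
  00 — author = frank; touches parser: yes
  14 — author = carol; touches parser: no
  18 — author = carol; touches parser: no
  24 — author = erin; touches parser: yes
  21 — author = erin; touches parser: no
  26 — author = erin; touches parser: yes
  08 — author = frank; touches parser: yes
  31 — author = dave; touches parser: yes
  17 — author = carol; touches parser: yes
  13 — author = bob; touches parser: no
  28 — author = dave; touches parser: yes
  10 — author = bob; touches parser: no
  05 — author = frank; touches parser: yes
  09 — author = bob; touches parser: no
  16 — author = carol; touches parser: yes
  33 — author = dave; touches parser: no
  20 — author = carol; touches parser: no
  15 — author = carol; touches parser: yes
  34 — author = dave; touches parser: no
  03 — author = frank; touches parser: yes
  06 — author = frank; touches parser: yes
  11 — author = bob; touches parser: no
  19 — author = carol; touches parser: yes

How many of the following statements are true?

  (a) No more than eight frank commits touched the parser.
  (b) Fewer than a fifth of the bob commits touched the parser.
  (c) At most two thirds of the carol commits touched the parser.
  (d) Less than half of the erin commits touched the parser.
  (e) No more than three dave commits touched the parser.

5

(a) frank: |A| = 9, |A ∩ B| = 8; needs |A ∩ B| ≤ 8 — true.
(b) bob: |A| = 5, |A ∩ B| = 0; needs |A ∩ B| / |A| < 1/5 — true.
(c) carol: |A| = 7, |A ∩ B| = 4; needs |A ∩ B| / |A| ≤ 2/3 — true.
(d) erin: |A| = 7, |A ∩ B| = 3; needs |A ∩ B| < |A ∖ B| — true.
(e) dave: |A| = 7, |A ∩ B| = 3; needs |A ∩ B| ≤ 3 — true.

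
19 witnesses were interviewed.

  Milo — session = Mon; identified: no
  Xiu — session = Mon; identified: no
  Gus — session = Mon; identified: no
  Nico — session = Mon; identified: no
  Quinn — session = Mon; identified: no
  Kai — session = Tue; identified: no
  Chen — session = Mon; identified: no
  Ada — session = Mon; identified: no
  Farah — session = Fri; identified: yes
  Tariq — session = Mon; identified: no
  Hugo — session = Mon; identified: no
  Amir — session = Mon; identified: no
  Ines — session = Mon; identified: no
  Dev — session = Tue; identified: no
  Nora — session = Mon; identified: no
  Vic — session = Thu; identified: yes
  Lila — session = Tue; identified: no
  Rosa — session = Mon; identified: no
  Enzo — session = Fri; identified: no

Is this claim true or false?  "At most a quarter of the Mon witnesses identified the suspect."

True

'At most a quarter of the Mon witnesses identified the suspect' holds iff |A ∩ B| / |A| ≤ 1/4.
A (the restrictor) = {Milo, Xiu, Gus, Nico, Quinn, Chen, Ada, Tariq, Hugo, Amir, Ines, Nora, Rosa}, |A| = 13.
A ∩ B = {}, so |A ∩ B| = 0.
A ∖ B = {Milo, Xiu, Gus, Nico, Quinn, Chen, Ada, Tariq, Hugo, Amir, Ines, Nora, Rosa}, so |A ∖ B| = 13.
|A ∩ B|/|A| = 0/13, so the statement is true.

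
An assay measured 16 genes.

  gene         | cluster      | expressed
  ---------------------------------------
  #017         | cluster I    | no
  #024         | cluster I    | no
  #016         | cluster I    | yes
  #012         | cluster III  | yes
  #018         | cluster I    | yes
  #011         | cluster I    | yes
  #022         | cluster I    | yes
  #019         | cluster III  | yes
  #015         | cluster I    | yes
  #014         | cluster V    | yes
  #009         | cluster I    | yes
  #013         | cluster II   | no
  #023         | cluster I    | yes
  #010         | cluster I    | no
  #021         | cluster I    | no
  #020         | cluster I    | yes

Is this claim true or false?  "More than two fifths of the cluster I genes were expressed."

True

Truth condition: |A ∩ B| / |A| > 2/5.
A (the restrictor) = {#017, #024, #016, #018, #011, #022, #015, #009, #023, #010, #021, #020}, |A| = 12.
A ∩ B = {#016, #018, #011, #022, #015, #009, #023, #020}, so |A ∩ B| = 8.
A ∖ B = {#017, #024, #010, #021}, so |A ∖ B| = 4.
|A ∩ B|/|A| = 8/12, so the statement is true.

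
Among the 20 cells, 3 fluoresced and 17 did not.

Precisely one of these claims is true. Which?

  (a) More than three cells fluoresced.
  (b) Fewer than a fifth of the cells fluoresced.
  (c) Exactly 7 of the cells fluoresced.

(b)

|A| = 20, |A ∩ B| = 3, |A ∖ B| = 17.
(a) requires |A ∩ B| > 3: false.
(b) requires |A ∩ B| / |A| < 1/5: true.
(c) requires |A ∩ B| = 7: false.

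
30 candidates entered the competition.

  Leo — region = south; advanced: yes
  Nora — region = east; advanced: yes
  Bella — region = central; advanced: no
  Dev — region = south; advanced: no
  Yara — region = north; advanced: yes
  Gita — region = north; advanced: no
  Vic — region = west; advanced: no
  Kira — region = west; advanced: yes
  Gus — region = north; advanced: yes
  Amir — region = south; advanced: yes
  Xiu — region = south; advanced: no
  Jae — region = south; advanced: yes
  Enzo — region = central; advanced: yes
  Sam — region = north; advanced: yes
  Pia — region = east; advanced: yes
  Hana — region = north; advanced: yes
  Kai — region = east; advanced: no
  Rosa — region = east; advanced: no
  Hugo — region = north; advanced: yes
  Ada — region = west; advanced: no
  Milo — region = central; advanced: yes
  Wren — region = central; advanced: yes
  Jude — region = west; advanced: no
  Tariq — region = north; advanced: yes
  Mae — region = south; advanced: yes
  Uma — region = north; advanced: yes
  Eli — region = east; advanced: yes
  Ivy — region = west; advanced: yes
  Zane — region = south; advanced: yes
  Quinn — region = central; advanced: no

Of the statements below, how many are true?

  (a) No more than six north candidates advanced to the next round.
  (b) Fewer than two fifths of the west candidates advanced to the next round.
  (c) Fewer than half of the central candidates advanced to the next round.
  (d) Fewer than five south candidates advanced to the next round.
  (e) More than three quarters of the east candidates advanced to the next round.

0

(a) north: |A| = 8, |A ∩ B| = 7; needs |A ∩ B| ≤ 6 — false.
(b) west: |A| = 5, |A ∩ B| = 2; needs |A ∩ B| / |A| < 2/5 — false.
(c) central: |A| = 5, |A ∩ B| = 3; needs |A ∩ B| < |A ∖ B| — false.
(d) south: |A| = 7, |A ∩ B| = 5; needs |A ∩ B| < 5 — false.
(e) east: |A| = 5, |A ∩ B| = 3; needs |A ∩ B| / |A| > 3/4 — false.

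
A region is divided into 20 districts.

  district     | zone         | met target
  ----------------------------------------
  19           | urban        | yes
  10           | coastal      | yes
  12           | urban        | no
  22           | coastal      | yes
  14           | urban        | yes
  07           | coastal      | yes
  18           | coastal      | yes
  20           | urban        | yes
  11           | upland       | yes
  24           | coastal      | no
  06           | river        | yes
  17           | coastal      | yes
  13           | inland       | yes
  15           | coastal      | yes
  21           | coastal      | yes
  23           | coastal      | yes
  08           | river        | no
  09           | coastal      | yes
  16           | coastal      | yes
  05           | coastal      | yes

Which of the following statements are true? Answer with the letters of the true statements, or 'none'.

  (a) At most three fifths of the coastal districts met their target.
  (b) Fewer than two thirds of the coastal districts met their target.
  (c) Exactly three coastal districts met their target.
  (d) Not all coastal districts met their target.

|A| = 12, |A ∩ B| = 11, |A ∖ B| = 1.
(a) |A ∩ B| / |A| ≤ 3/5: fails.
(b) |A ∩ B| / |A| < 2/3: fails.
(c) |A ∩ B| = 3: fails.
(d) A ⊄ B (|A ∖ B| ≥ 1): holds.

(d)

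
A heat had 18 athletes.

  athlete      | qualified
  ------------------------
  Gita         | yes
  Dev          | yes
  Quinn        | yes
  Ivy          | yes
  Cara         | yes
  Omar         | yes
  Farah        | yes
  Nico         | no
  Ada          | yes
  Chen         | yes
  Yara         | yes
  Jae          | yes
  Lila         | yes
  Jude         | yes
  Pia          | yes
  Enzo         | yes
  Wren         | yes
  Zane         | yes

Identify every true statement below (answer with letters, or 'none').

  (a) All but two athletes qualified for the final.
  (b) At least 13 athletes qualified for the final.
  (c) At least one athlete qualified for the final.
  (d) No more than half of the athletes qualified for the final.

(b), (c)

|A| = 18, |A ∩ B| = 17, |A ∖ B| = 1.
(a) |A ∖ B| = 2: fails.
(b) |A ∩ B| ≥ 13: holds.
(c) A ∩ B ≠ ∅ (|A ∩ B| ≥ 1): holds.
(d) |A ∩ B| ≤ |A ∖ B|: fails.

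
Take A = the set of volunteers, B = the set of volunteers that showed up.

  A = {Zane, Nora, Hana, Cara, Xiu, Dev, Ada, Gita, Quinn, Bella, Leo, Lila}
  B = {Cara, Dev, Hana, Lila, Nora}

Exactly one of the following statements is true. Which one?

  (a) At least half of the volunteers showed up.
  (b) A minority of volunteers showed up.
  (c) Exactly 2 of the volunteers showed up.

|A| = 12, |A ∩ B| = 5, |A ∖ B| = 7.
(a) requires |A ∩ B| ≥ |A ∖ B|: false.
(b) requires |A ∩ B| < |A ∖ B|: true.
(c) requires |A ∩ B| = 2: false.

(b)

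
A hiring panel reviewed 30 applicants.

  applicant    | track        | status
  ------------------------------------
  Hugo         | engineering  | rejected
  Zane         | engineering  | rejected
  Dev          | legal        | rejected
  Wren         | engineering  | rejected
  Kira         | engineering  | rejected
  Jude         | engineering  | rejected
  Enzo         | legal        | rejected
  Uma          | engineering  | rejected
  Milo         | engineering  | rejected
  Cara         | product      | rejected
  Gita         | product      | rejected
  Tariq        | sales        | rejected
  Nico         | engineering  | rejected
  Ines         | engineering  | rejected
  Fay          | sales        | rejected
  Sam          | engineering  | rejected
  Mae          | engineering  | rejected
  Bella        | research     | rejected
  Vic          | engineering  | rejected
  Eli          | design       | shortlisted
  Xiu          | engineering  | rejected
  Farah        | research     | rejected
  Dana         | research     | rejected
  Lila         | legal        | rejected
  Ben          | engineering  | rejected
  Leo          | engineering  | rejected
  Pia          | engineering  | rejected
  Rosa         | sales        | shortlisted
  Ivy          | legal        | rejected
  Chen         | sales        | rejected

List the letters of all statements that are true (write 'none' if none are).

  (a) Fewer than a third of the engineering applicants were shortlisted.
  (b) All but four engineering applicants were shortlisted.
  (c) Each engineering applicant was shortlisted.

|A| = 16, |A ∩ B| = 0, |A ∖ B| = 16.
(a) |A ∩ B| / |A| < 1/3: holds.
(b) |A ∖ B| = 4: fails.
(c) A ⊆ B, i.e. every element of A is in B (|A ∖ B| = 0): fails.

(a)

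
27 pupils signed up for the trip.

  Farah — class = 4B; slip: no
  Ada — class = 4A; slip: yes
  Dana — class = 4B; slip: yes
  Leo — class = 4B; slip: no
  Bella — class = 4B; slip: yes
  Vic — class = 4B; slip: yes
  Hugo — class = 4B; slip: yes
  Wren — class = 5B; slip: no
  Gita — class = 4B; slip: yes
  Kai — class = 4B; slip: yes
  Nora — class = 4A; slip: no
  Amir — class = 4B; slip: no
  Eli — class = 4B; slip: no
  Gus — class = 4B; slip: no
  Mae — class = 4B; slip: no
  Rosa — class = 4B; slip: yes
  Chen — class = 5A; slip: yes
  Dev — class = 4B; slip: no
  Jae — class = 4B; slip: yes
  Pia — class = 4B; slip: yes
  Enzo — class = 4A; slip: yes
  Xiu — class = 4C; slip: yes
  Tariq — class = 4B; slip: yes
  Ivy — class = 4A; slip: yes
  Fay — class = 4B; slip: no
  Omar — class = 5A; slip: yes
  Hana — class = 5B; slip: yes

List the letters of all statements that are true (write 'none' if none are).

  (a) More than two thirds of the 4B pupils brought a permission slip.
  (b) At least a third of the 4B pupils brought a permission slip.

|A| = 18, |A ∩ B| = 10, |A ∖ B| = 8.
(a) |A ∩ B| / |A| > 2/3: fails.
(b) |A ∩ B| / |A| ≥ 1/3: holds.

(b)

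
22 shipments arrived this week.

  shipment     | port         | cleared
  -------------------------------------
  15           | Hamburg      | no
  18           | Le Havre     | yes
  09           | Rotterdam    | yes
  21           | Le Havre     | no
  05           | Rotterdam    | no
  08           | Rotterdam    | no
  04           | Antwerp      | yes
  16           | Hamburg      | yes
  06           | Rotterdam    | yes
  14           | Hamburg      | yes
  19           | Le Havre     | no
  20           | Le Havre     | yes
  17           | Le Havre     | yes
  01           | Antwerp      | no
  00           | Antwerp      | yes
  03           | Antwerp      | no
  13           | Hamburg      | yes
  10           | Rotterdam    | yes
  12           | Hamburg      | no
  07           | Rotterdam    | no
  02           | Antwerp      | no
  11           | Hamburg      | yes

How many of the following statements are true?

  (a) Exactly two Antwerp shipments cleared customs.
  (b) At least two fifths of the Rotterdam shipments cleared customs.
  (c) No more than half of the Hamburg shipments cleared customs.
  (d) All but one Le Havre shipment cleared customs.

2

(a) Antwerp: |A| = 5, |A ∩ B| = 2; needs |A ∩ B| = 2 — true.
(b) Rotterdam: |A| = 6, |A ∩ B| = 3; needs |A ∩ B| / |A| ≥ 2/5 — true.
(c) Hamburg: |A| = 6, |A ∩ B| = 4; needs |A ∩ B| ≤ |A ∖ B| — false.
(d) Le Havre: |A| = 5, |A ∩ B| = 3; needs |A ∖ B| = 1 — false.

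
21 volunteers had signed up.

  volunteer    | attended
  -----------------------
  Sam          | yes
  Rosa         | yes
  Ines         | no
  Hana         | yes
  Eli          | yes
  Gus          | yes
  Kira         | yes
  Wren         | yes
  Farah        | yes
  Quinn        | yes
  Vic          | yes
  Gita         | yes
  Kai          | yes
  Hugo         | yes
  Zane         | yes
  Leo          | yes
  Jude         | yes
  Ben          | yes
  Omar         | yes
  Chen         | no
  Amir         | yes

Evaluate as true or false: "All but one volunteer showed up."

False

Truth condition: |A ∖ B| = 1.
|A| = 21, |A ∩ B| = 19, |A ∖ B| = 2.
|A ∖ B| = 2, so the statement is false.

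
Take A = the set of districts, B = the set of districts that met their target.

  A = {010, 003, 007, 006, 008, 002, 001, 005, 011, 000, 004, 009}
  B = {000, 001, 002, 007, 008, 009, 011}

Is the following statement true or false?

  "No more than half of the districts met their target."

False

'No more than half of the districts met their target' holds iff |A ∩ B| ≤ |A ∖ B|.
A (the restrictor) = {010, 003, 007, 006, 008, 002, 001, 005, 011, 000, 004, 009}, |A| = 12.
A ∩ B = {007, 008, 002, 001, 011, 000, 009}, so |A ∩ B| = 7.
A ∖ B = {010, 003, 006, 005, 004}, so |A ∖ B| = 5.
7 > 5, so the statement is false.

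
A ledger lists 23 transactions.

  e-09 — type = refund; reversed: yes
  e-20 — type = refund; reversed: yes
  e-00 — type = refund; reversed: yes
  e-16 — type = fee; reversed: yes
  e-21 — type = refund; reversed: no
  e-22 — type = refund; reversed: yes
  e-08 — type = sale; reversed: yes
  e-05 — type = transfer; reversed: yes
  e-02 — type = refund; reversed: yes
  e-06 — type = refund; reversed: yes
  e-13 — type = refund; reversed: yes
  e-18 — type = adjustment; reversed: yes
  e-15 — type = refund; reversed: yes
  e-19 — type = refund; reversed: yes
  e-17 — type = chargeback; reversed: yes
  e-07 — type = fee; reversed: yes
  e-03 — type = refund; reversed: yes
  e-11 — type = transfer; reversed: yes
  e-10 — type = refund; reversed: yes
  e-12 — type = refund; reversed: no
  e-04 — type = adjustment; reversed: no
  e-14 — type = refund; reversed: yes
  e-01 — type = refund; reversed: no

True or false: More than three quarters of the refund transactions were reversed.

True

Truth condition: |A ∩ B| / |A| > 3/4.
|A| = 15, |A ∩ B| = 12, |A ∖ B| = 3.
|A ∩ B|/|A| = 12/15, so the statement is true.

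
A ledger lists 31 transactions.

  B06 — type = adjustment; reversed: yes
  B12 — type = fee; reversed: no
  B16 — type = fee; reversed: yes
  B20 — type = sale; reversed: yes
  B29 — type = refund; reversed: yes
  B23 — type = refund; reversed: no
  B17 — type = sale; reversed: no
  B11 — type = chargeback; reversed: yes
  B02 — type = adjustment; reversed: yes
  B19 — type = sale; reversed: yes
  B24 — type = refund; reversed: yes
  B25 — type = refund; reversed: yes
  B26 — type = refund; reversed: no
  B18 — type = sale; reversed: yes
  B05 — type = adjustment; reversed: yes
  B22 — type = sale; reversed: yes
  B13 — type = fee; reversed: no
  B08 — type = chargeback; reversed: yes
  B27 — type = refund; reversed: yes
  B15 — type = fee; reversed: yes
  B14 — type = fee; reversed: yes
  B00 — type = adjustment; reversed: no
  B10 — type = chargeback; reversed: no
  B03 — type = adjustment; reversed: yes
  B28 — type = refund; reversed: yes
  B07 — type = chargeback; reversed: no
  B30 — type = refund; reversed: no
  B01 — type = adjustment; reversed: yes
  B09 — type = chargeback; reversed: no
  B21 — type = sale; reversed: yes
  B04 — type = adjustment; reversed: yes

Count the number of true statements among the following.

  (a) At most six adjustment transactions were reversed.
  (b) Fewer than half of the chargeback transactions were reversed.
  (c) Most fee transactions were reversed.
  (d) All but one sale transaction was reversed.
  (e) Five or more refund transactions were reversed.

(a) adjustment: |A| = 7, |A ∩ B| = 6; needs |A ∩ B| ≤ 6 — true.
(b) chargeback: |A| = 5, |A ∩ B| = 2; needs |A ∩ B| < |A ∖ B| — true.
(c) fee: |A| = 5, |A ∩ B| = 3; needs |A ∩ B| > |A ∖ B| — true.
(d) sale: |A| = 6, |A ∩ B| = 5; needs |A ∖ B| = 1 — true.
(e) refund: |A| = 8, |A ∩ B| = 5; needs |A ∩ B| ≥ 5 — true.

5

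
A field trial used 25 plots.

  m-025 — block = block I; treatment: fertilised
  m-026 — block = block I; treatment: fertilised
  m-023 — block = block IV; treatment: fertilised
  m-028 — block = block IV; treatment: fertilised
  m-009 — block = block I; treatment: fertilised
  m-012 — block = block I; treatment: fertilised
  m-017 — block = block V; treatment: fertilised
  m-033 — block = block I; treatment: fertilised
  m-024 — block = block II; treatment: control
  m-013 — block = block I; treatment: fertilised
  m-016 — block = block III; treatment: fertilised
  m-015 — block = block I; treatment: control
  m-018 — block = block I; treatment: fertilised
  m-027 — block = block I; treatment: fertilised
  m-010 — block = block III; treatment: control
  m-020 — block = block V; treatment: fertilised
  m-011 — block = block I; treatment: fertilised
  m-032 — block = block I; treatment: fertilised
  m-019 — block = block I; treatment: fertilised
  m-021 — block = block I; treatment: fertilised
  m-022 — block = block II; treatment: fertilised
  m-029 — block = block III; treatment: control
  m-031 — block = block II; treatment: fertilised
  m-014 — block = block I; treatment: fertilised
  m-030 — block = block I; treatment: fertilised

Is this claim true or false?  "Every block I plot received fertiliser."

False

Truth condition: A ⊆ B, i.e. every element of A is in B (|A ∖ B| = 0).
|A| = 15, |A ∩ B| = 14, |A ∖ B| = 1.
So the statement is false.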